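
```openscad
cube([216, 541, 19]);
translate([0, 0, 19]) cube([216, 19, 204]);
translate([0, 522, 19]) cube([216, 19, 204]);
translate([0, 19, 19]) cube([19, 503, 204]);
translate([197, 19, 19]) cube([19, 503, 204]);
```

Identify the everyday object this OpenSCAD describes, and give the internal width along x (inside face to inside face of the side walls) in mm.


An open box. The internal width is 178 mm.

A 216×541 base slab with four walls standing on it — an open box. The base is 216 mm wide and the walls are 19 mm thick, so the internal width is 216 − 2 × 19 = 178 mm.


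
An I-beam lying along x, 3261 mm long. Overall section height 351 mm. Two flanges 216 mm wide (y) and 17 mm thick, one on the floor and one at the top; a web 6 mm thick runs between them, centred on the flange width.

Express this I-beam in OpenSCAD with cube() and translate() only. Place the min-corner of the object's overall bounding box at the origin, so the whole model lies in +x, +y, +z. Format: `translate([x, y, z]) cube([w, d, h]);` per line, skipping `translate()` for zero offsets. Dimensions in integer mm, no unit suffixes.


cube([3261, 216, 17]);
translate([0, 105, 17]) cube([3261, 6, 317]);
translate([0, 0, 334]) cube([3261, 216, 17]);


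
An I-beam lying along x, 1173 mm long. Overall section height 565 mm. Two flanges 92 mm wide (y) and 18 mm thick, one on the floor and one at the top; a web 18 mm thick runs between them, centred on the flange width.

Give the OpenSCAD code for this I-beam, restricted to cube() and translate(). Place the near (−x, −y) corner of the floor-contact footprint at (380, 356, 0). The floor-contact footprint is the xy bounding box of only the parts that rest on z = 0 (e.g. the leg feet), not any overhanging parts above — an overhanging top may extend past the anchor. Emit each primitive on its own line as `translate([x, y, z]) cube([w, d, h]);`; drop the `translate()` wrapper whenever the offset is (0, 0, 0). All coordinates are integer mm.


translate([380, 356, 0]) cube([1173, 92, 18]);
translate([380, 393, 18]) cube([1173, 18, 529]);
translate([380, 356, 547]) cube([1173, 92, 18]);


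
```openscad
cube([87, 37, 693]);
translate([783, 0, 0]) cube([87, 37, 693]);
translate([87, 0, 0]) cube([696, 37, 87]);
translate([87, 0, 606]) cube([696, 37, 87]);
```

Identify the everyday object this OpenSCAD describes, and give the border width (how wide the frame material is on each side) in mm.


A picture frame. The border width is 87 mm.

Four thin pieces enclosing a rectangular opening — a picture frame. The two full-height stiles are 693 mm tall; the top rail sits at z = 606 and is 87 mm tall, so the border above the opening is 693 − 606 = 87 mm, matching the stile x-width.


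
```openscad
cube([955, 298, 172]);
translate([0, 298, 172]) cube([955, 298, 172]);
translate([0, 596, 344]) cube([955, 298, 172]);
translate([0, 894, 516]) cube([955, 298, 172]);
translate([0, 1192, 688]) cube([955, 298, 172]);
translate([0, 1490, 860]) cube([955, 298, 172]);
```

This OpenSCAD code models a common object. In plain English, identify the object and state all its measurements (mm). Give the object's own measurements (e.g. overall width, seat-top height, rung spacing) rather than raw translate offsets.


A straight staircase of 6 solid steps. Each step is 955 mm wide (x), 298 mm deep (y, the going) and 172 mm tall (the rise). The first step rests on the floor; each subsequent step sits one going further in +y and one rise higher in +z, directly behind and above the previous step with no overlap.


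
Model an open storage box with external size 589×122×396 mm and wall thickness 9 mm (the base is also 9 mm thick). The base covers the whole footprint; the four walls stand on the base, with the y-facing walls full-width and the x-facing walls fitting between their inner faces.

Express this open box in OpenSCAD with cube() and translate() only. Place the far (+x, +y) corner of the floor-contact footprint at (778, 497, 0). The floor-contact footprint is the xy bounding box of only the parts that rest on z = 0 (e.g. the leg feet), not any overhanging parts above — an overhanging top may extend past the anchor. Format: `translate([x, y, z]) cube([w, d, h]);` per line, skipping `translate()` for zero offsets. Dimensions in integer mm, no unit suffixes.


translate([189, 375, 0]) cube([589, 122, 9]);
translate([189, 375, 9]) cube([589, 9, 387]);
translate([189, 488, 9]) cube([589, 9, 387]);
translate([189, 384, 9]) cube([9, 104, 387]);
translate([769, 384, 9]) cube([9, 104, 387]);


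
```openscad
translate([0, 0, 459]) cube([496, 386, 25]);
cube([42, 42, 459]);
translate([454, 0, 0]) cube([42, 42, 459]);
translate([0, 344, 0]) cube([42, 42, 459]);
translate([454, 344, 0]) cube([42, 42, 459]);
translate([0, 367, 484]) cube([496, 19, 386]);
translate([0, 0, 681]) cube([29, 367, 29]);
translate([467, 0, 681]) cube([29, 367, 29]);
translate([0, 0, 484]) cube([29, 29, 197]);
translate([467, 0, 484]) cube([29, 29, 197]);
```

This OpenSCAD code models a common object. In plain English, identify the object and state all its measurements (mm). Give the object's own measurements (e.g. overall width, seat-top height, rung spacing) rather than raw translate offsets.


A chair. The seat is a 496×386×25 mm slab with its top at z = 484 mm, on four 42×42 mm corner legs (flush with the seat edges, standing on z = 0). A flat backrest 19 mm thick, 386 mm tall, spans the full seat width and rises from the seat top along its +y edge, rear face flush with the rear of the seat. Two armrests of 29×29 mm section run along each side from the seat's front edge to the front of the backrest, top faces 226 mm above the seat top and outer faces flush with the seat's x-edges; a 29×29 mm post under the front of each armrest stands on the seat at the front corner.


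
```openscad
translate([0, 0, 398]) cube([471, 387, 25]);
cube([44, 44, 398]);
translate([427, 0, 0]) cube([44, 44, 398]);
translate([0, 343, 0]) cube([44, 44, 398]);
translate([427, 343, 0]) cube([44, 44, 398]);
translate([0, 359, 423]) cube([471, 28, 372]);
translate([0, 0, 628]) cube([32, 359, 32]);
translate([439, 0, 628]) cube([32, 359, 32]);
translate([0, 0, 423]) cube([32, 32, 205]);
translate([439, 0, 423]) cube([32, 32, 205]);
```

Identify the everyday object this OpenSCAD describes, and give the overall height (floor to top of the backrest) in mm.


A chair. The overall height is 795 mm.

A slab on four corner posts with a tall panel at the back — a chair. The seat slab sits at z = 398 with thickness 25, and the 372 mm backrest starts at the seat top, so the overall height is 398 + 25 + 372 = 795 mm.


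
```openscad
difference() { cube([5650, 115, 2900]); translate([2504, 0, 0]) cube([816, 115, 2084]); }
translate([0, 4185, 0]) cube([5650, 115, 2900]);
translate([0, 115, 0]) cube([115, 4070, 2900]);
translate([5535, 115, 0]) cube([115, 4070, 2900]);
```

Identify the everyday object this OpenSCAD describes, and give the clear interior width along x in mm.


A single room. The interior width is 5420 mm.

Four walls enclosing a rectangle with a door in the front wall — a room. Outside width 5650 minus two 115 mm walls gives 5420 mm.


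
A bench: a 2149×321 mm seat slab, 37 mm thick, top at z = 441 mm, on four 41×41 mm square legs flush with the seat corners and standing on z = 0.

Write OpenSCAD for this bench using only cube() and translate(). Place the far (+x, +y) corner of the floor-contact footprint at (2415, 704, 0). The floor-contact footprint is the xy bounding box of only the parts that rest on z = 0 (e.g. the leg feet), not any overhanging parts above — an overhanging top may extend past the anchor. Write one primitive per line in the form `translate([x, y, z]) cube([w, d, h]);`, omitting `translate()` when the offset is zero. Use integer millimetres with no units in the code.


translate([266, 383, 404]) cube([2149, 321, 37]);
translate([266, 383, 0]) cube([41, 41, 404]);
translate([266, 663, 0]) cube([41, 41, 404]);
translate([2374, 383, 0]) cube([41, 41, 404]);
translate([2374, 663, 0]) cube([41, 41, 404]);


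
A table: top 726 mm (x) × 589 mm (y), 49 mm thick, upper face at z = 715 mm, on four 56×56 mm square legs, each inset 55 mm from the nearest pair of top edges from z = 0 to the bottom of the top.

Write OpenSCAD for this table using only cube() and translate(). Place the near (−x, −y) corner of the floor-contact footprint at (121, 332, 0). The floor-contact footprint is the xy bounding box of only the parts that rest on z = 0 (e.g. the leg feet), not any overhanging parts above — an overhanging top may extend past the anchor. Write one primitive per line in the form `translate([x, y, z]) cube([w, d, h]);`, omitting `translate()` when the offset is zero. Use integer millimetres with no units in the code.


translate([66, 277, 666]) cube([726, 589, 49]);
translate([121, 332, 0]) cube([56, 56, 666]);
translate([681, 332, 0]) cube([56, 56, 666]);
translate([121, 755, 0]) cube([56, 56, 666]);
translate([681, 755, 0]) cube([56, 56, 666]);


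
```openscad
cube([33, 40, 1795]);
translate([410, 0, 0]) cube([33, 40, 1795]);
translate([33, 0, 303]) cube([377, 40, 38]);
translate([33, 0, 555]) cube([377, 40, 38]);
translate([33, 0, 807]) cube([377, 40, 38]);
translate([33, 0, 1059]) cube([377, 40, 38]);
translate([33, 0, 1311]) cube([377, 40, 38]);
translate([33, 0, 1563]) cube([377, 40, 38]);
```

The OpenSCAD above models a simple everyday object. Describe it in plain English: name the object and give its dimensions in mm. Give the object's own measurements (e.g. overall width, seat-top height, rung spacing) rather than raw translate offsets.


A straight ladder. Two 33×40 mm vertical rails, 1795 mm tall, stand 443 mm apart (outside-to-outside) with their front faces coplanar on the −y side. 6 rungs, each 40 mm deep and 38 mm tall, span between the inner faces of the rails, front faces flush with the rails. The lowest rung's underside is at z = 303 mm and rungs are spaced 252 mm apart (underside to underside).


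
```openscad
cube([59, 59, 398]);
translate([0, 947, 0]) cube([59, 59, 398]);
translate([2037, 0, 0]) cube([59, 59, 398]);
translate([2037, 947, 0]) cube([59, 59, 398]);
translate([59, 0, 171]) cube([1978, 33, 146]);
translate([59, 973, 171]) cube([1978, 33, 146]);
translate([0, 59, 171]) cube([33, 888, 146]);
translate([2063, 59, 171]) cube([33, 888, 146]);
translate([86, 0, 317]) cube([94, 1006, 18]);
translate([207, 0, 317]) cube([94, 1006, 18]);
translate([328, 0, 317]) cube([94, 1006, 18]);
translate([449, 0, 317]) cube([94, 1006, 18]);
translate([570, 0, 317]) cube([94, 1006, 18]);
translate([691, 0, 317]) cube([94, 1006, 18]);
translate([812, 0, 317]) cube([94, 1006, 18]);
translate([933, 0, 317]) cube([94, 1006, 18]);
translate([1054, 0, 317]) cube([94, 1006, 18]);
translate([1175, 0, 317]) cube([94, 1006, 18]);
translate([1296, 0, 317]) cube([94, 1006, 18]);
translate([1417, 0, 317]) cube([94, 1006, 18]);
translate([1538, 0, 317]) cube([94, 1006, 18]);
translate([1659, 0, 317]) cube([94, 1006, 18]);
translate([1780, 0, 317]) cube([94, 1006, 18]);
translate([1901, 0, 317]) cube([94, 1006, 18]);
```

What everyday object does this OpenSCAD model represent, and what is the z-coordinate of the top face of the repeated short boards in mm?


A bed frame. The slat-top height is 335 mm.

Four posts, four rails, and a row of slats — a bed frame. Slats sit on the rails at z = 171 + 146 = 317; with slat thickness 18, the top is 335 mm.


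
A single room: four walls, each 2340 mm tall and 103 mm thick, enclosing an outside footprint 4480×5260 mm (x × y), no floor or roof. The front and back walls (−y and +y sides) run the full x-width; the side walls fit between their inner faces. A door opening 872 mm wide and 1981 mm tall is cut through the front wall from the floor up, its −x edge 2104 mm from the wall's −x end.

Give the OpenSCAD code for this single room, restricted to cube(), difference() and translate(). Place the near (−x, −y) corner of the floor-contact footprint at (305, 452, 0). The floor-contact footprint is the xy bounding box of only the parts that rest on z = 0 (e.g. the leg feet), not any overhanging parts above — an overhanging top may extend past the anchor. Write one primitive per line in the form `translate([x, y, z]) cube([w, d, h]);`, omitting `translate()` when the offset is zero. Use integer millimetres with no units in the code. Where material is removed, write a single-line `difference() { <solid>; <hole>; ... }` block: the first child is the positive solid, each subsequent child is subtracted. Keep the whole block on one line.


difference() { translate([305, 452, 0]) cube([4480, 103, 2340]); translate([2409, 452, 0]) cube([872, 103, 1981]); }
translate([305, 5609, 0]) cube([4480, 103, 2340]);
translate([305, 555, 0]) cube([103, 5054, 2340]);
translate([4682, 555, 0]) cube([103, 5054, 2340]);


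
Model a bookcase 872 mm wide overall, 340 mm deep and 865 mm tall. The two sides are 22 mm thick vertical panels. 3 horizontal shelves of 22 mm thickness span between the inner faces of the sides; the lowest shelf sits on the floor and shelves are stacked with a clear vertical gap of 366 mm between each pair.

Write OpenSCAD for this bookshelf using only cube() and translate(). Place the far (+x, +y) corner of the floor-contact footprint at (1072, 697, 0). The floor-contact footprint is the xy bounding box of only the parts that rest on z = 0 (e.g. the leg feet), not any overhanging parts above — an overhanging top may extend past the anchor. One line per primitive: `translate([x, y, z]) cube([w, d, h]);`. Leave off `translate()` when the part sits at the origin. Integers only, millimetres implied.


translate([200, 357, 0]) cube([22, 340, 865]);
translate([1050, 357, 0]) cube([22, 340, 865]);
translate([222, 357, 0]) cube([828, 340, 22]);
translate([222, 357, 388]) cube([828, 340, 22]);
translate([222, 357, 776]) cube([828, 340, 22]);


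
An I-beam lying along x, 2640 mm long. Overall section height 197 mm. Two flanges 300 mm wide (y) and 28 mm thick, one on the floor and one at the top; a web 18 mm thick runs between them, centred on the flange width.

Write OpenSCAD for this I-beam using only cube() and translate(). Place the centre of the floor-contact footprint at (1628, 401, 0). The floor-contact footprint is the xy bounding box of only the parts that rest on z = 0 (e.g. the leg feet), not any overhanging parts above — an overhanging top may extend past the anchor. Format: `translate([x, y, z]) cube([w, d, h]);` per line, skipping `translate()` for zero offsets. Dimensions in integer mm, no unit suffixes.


translate([308, 251, 0]) cube([2640, 300, 28]);
translate([308, 392, 28]) cube([2640, 18, 141]);
translate([308, 251, 169]) cube([2640, 300, 28]);


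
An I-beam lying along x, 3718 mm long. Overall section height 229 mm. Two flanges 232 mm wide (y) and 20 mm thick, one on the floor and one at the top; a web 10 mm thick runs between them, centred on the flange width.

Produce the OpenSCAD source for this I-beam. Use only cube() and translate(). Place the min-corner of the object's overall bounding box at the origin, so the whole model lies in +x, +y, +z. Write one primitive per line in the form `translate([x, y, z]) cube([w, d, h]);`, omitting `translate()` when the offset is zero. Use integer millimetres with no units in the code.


cube([3718, 232, 20]);
translate([0, 111, 20]) cube([3718, 10, 189]);
translate([0, 0, 209]) cube([3718, 232, 20]);


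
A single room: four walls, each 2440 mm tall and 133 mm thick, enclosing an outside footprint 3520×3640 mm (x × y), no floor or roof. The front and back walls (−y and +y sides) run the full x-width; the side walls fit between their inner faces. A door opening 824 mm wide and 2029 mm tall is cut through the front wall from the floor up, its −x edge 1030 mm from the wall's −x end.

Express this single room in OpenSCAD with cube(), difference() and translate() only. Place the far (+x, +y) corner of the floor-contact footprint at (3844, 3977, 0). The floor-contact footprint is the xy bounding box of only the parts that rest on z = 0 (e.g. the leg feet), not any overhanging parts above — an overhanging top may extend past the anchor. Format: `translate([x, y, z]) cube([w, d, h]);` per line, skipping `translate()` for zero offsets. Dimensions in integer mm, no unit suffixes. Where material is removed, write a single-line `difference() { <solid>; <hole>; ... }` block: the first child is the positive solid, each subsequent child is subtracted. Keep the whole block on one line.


difference() { translate([324, 337, 0]) cube([3520, 133, 2440]); translate([1354, 337, 0]) cube([824, 133, 2029]); }
translate([324, 3844, 0]) cube([3520, 133, 2440]);
translate([324, 470, 0]) cube([133, 3374, 2440]);
translate([3711, 470, 0]) cube([133, 3374, 2440]);


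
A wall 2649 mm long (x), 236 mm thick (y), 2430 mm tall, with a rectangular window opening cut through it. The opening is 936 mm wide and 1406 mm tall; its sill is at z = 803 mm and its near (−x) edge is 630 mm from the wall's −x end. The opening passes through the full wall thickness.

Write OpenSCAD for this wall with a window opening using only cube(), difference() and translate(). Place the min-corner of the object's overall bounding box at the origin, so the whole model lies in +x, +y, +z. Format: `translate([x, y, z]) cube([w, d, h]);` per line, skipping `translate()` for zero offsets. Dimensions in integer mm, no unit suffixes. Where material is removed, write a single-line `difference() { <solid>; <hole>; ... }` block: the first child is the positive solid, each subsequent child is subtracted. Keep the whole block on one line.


difference() { cube([2649, 236, 2430]); translate([630, 0, 803]) cube([936, 236, 1406]); }


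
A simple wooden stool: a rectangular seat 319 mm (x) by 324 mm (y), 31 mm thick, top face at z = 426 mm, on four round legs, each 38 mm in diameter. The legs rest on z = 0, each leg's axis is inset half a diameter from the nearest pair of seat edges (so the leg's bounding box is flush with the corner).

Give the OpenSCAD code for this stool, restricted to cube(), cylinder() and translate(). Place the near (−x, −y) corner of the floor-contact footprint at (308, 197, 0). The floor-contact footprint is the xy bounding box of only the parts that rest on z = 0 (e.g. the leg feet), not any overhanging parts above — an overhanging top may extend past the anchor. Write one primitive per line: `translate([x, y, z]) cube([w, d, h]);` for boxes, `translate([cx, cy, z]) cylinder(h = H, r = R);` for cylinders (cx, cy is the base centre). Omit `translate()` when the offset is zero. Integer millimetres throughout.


// leg_h = 426 - 31 = 395
translate([308, 197, 395]) cube([319, 324, 31]);
translate([327, 216, 0]) cylinder(h = 395, r = 19);
translate([608, 216, 0]) cylinder(h = 395, r = 19);
translate([327, 502, 0]) cylinder(h = 395, r = 19);
translate([608, 502, 0]) cylinder(h = 395, r = 19);


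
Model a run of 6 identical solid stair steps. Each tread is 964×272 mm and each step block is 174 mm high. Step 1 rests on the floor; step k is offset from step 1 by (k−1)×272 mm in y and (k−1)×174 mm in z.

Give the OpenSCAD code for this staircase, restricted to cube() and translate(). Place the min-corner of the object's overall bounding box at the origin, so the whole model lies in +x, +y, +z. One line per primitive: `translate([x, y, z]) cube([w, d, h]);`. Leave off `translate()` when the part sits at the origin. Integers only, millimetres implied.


cube([964, 272, 174]);
translate([0, 272, 174]) cube([964, 272, 174]);
translate([0, 544, 348]) cube([964, 272, 174]);
translate([0, 816, 522]) cube([964, 272, 174]);
translate([0, 1088, 696]) cube([964, 272, 174]);
translate([0, 1360, 870]) cube([964, 272, 174]);


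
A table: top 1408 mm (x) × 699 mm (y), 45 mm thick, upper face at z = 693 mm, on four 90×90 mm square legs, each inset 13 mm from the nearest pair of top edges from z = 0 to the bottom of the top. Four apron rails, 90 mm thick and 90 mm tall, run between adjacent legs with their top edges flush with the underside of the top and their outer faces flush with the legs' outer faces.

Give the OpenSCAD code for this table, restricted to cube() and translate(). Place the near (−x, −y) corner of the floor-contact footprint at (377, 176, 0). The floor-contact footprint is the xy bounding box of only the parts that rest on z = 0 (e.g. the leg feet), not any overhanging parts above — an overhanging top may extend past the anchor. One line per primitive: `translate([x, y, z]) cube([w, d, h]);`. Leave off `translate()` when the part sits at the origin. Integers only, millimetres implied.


translate([364, 163, 648]) cube([1408, 699, 45]);
translate([377, 176, 0]) cube([90, 90, 648]);
translate([1669, 176, 0]) cube([90, 90, 648]);
translate([377, 759, 0]) cube([90, 90, 648]);
translate([1669, 759, 0]) cube([90, 90, 648]);
translate([467, 176, 558]) cube([1202, 90, 90]);
translate([467, 759, 558]) cube([1202, 90, 90]);
translate([377, 266, 558]) cube([90, 493, 90]);
translate([1669, 266, 558]) cube([90, 493, 90]);


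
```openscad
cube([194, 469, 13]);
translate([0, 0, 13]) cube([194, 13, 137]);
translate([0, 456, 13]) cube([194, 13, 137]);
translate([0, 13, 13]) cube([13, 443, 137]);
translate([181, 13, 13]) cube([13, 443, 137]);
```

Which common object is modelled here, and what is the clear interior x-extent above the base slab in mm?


An open box. The internal width is 168 mm.

A 194×469 base slab with four walls standing on it — an open box. The base is 194 mm wide and the walls are 13 mm thick, so the internal width is 194 − 2 × 13 = 168 mm.


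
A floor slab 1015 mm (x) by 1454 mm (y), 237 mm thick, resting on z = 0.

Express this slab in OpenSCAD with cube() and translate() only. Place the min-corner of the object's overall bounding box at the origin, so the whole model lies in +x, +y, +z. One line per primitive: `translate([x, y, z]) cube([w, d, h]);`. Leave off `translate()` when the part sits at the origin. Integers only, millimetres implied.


cube([1015, 1454, 237]);


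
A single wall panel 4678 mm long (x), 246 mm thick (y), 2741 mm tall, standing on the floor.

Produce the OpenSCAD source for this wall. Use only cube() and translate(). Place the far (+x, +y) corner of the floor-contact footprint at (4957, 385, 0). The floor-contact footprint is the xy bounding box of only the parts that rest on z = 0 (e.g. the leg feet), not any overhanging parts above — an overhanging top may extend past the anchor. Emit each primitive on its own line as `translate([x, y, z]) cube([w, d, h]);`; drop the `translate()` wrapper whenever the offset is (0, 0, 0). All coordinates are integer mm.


translate([279, 139, 0]) cube([4678, 246, 2741]);


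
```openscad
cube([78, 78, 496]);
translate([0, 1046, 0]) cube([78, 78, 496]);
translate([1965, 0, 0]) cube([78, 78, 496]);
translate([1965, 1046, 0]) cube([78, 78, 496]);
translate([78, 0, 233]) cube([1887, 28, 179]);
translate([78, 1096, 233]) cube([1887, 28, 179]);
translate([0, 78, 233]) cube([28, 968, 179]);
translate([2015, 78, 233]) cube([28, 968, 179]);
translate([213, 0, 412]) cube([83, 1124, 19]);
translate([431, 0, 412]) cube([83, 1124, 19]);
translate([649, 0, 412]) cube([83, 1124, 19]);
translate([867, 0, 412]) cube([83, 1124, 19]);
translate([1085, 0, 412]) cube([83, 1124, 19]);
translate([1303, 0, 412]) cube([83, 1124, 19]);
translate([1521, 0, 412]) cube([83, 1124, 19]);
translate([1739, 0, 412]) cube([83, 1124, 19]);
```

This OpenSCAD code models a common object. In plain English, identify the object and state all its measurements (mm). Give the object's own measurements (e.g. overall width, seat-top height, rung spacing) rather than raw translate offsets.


A bed frame 2043 mm long (x) by 1124 mm wide (y). Four 78×78 mm corner posts, 496 mm tall, at the corners of the footprint. Four rails of 28 mm thickness and 179 mm height run between adjacent posts with their undersides at z = 233 mm, their outer faces flush with the outside of the frame (the two x-running rails run between the posts' inner faces; the two y-running rails run between the posts' inner faces). 8 slats, each 83 mm wide (x) and 19 mm thick, lie across the top of the two x-running rails, running the full 1124 mm width of the frame in y; along x they sit between the end posts with a 135 mm gap after the −x posts and between neighbouring slats, leaving 143 mm before the +x posts.


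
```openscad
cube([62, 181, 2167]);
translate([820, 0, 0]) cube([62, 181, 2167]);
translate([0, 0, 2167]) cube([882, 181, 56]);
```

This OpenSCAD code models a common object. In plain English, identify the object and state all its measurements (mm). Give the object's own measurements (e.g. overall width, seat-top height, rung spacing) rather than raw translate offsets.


A door frame. The clear opening is 758 mm wide and 2167 mm high. Two 62 mm wide jambs, 181 mm deep, stand either side of the opening from the floor to the top of the opening. A 56 mm thick head sits across the top of both jambs, spanning the full outside width of the frame.


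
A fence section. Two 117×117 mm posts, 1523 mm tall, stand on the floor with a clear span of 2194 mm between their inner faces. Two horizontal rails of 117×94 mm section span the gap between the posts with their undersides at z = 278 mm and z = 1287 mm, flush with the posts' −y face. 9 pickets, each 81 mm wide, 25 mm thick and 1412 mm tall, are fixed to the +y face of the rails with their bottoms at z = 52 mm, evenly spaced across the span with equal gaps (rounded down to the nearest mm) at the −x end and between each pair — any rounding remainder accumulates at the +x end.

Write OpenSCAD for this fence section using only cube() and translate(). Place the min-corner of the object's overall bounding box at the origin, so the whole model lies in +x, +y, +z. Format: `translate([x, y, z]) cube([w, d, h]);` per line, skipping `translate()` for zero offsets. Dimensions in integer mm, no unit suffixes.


cube([117, 117, 1523]);
translate([2311, 0, 0]) cube([117, 117, 1523]);
translate([117, 0, 278]) cube([2194, 117, 94]);
translate([117, 0, 1287]) cube([2194, 117, 94]);
translate([263, 117, 52]) cube([81, 25, 1412]);
translate([490, 117, 52]) cube([81, 25, 1412]);
translate([717, 117, 52]) cube([81, 25, 1412]);
translate([944, 117, 52]) cube([81, 25, 1412]);
translate([1171, 117, 52]) cube([81, 25, 1412]);
translate([1398, 117, 52]) cube([81, 25, 1412]);
translate([1625, 117, 52]) cube([81, 25, 1412]);
translate([1852, 117, 52]) cube([81, 25, 1412]);
translate([2079, 117, 52]) cube([81, 25, 1412]);


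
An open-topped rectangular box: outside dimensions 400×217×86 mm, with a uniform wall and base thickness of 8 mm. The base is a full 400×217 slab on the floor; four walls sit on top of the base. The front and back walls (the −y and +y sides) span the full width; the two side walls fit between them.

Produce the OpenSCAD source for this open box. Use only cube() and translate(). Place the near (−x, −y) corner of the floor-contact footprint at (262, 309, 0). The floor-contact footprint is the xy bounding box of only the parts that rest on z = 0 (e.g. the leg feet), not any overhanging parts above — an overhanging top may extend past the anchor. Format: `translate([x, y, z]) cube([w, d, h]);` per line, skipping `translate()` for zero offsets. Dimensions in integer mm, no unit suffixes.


translate([262, 309, 0]) cube([400, 217, 8]);
translate([262, 309, 8]) cube([400, 8, 78]);
translate([262, 518, 8]) cube([400, 8, 78]);
translate([262, 317, 8]) cube([8, 201, 78]);
translate([654, 317, 8]) cube([8, 201, 78]);


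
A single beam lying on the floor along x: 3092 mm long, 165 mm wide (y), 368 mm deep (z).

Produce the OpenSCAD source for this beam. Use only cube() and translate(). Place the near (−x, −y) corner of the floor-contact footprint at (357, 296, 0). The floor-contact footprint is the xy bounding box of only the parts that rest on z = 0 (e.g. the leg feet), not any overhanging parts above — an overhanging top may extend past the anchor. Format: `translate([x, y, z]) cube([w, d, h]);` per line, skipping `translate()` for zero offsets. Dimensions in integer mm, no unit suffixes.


translate([357, 296, 0]) cube([3092, 165, 368]);


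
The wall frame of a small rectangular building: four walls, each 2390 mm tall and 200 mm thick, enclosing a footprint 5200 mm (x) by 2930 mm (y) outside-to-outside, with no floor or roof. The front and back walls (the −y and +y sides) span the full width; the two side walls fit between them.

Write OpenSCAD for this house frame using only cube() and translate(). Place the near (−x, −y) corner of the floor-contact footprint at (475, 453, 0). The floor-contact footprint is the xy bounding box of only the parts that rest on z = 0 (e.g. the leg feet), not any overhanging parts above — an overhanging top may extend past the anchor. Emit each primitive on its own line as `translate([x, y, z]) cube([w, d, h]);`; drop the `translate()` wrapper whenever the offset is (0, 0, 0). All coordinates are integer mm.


translate([475, 453, 0]) cube([5200, 200, 2390]);
translate([475, 3183, 0]) cube([5200, 200, 2390]);
translate([475, 653, 0]) cube([200, 2530, 2390]);
translate([5475, 653, 0]) cube([200, 2530, 2390]);


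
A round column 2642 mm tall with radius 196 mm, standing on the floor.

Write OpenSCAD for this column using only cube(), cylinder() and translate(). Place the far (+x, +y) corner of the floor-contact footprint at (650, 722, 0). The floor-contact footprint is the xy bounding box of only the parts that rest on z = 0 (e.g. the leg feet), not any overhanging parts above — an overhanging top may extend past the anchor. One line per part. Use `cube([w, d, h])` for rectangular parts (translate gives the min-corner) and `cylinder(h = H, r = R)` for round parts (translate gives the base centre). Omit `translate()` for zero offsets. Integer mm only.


translate([454, 526, 0]) cylinder(h = 2642, r = 196);


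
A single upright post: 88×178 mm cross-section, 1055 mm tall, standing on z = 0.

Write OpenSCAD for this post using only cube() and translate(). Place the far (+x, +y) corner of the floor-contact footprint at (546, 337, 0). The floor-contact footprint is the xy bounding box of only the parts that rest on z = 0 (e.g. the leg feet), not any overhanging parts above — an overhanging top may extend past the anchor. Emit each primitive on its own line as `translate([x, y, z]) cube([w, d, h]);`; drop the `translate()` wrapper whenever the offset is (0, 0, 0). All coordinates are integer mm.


translate([458, 159, 0]) cube([88, 178, 1055]);


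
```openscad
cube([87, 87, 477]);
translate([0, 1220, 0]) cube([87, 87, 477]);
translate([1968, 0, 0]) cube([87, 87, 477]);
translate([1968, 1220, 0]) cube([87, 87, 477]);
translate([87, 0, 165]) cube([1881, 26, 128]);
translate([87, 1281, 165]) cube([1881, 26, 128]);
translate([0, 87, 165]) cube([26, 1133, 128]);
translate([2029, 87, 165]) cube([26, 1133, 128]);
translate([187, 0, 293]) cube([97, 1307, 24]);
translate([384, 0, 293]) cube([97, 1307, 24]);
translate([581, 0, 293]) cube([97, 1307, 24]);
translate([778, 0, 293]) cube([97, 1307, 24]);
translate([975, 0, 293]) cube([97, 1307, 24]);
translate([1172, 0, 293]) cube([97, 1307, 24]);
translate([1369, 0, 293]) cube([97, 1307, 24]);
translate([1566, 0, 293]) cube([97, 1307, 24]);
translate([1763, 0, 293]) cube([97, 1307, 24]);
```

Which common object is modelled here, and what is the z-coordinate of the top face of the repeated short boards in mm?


A bed frame. The slat-top height is 317 mm.

Four posts, four rails, and a row of slats — a bed frame. Slats sit on the rails at z = 165 + 128 = 293; with slat thickness 24, the top is 317 mm.


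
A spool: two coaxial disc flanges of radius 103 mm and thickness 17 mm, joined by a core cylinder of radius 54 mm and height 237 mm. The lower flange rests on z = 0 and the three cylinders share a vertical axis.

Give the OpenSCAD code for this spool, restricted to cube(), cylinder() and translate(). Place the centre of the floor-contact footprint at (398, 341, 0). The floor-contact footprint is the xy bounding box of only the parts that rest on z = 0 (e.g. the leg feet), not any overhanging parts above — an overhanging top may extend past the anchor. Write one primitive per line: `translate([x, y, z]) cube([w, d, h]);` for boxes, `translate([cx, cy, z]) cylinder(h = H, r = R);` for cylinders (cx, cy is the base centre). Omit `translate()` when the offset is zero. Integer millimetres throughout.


translate([398, 341, 0]) cylinder(h = 17, r = 103);
translate([398, 341, 17]) cylinder(h = 237, r = 54);
translate([398, 341, 254]) cylinder(h = 17, r = 103);


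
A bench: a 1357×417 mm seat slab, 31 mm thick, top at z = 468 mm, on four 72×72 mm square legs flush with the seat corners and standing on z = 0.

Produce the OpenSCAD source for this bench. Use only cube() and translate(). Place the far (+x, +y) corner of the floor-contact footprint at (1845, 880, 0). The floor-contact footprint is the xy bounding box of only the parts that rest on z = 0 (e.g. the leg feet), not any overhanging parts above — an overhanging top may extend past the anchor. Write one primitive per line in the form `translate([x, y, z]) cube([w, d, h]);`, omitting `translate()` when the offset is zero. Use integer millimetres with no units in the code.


// leg_h = 468 − 31 = 437
translate([488, 463, 437]) cube([1357, 417, 31]);
translate([488, 463, 0]) cube([72, 72, 437]);
translate([488, 808, 0]) cube([72, 72, 437]);
translate([1773, 463, 0]) cube([72, 72, 437]);
translate([1773, 808, 0]) cube([72, 72, 437]);


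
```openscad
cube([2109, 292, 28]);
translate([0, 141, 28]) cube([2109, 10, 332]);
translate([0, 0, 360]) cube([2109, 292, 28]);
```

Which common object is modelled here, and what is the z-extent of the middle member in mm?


An I-beam. The web height is 332 mm.

Two wide flanges with a thin centred web — an I-beam. Overall 388 mm minus two 28 mm flanges gives a web of 388 − 2·28 = 332 mm.


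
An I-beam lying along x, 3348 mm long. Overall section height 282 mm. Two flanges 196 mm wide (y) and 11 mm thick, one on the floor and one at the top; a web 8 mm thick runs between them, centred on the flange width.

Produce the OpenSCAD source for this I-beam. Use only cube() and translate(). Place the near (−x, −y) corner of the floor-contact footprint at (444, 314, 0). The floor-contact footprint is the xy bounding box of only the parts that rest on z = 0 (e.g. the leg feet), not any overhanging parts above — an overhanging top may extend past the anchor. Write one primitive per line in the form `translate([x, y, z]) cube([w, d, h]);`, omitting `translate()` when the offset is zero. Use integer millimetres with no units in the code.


translate([444, 314, 0]) cube([3348, 196, 11]);
translate([444, 408, 11]) cube([3348, 8, 260]);
translate([444, 314, 271]) cube([3348, 196, 11]);


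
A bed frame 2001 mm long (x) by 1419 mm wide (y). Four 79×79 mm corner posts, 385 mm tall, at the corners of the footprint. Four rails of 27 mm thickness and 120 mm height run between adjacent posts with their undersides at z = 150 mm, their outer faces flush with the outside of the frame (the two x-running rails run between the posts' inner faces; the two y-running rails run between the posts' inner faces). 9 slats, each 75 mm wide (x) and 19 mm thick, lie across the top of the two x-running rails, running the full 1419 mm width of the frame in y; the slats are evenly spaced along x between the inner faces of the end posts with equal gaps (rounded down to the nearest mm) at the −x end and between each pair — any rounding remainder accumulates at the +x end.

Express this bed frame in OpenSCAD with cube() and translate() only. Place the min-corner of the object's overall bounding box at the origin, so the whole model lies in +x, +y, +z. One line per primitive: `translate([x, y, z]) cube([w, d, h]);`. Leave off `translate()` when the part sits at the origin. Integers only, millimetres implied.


cube([79, 79, 385]);
translate([0, 1340, 0]) cube([79, 79, 385]);
translate([1922, 0, 0]) cube([79, 79, 385]);
translate([1922, 1340, 0]) cube([79, 79, 385]);
translate([79, 0, 150]) cube([1843, 27, 120]);
translate([79, 1392, 150]) cube([1843, 27, 120]);
translate([0, 79, 150]) cube([27, 1261, 120]);
translate([1974, 79, 150]) cube([27, 1261, 120]);
translate([195, 0, 270]) cube([75, 1419, 19]);
translate([386, 0, 270]) cube([75, 1419, 19]);
translate([577, 0, 270]) cube([75, 1419, 19]);
translate([768, 0, 270]) cube([75, 1419, 19]);
translate([959, 0, 270]) cube([75, 1419, 19]);
translate([1150, 0, 270]) cube([75, 1419, 19]);
translate([1341, 0, 270]) cube([75, 1419, 19]);
translate([1532, 0, 270]) cube([75, 1419, 19]);
translate([1723, 0, 270]) cube([75, 1419, 19]);


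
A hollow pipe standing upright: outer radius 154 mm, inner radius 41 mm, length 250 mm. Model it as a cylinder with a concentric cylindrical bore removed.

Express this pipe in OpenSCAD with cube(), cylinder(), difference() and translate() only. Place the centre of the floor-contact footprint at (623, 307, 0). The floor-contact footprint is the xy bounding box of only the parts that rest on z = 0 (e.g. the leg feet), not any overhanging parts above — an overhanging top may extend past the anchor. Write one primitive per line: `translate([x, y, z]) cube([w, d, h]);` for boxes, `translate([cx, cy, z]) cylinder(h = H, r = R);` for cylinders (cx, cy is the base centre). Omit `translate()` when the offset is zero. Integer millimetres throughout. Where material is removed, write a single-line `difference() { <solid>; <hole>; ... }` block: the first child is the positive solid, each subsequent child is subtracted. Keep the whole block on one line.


difference() { translate([623, 307, 0]) cylinder(h = 250, r = 154); translate([623, 307, 0]) cylinder(h = 250, r = 41); }


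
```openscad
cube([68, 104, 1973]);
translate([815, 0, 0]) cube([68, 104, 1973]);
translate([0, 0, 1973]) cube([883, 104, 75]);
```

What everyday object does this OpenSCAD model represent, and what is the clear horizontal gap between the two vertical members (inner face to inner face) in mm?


A door frame. The clear opening width is 747 mm.

Two 1973 mm tall posts with a header on top — a door frame. The left jamb is 68 mm wide at x = 0; the right jamb starts at x = 815. The clear opening is 815 − 68 = 747 mm.


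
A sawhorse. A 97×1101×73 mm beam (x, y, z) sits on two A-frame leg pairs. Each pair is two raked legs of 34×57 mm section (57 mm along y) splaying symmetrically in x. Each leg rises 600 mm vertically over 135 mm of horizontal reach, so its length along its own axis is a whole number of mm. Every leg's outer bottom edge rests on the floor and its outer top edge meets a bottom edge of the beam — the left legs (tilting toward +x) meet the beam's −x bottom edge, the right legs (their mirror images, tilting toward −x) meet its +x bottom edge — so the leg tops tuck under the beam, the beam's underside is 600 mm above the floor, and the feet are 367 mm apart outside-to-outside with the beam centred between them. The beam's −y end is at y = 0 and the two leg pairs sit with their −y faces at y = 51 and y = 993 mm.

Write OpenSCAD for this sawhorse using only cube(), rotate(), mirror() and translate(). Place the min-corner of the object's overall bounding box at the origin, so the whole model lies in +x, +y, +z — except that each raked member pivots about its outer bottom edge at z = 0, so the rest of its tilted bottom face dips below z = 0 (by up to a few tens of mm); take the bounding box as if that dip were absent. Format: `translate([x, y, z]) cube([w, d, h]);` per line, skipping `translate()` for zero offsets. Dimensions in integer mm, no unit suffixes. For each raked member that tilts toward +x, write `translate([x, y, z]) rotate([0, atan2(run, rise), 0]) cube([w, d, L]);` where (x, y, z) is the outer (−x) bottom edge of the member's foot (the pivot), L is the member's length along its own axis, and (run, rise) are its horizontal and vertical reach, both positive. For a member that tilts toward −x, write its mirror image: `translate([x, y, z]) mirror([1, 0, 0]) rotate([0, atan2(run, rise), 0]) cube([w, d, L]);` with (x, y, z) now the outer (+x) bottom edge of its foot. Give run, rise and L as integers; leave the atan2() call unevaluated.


// leg length = √(135² + 600²) = 615
// right-leg outer foot x = 2·135 + 97 = 367
// beam min-corner = (135, 0, 600)
translate([135, 0, 600]) cube([97, 1101, 73]);
translate([0, 51, 0]) rotate([0, atan2(135, 600), 0]) cube([34, 57, 615]);
translate([367, 51, 0]) mirror([1, 0, 0]) rotate([0, atan2(135, 600), 0]) cube([34, 57, 615]);
translate([0, 993, 0]) rotate([0, atan2(135, 600), 0]) cube([34, 57, 615]);
translate([367, 993, 0]) mirror([1, 0, 0]) rotate([0, atan2(135, 600), 0]) cube([34, 57, 615]);
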